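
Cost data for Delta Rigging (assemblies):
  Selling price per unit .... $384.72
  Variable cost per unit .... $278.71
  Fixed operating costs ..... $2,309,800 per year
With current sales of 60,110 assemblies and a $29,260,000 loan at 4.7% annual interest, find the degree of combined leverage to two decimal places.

2.37

Contribution at this volume is 60,110 × $106.01 = $6,372,261.10.
Subtracting fixed costs: EBIT = $6,372,261.10 − $2,309,800 = $4,062,461.10. Interest = $1,375,220.00.
DOL = $6,372,261.10 ÷ $4,062,461.10 = 1.5686; DFL = $4,062,461.10 ÷ $2,687,241.10 = 1.5118.
DCL = DOL × DFL = 1.5686 × 1.5118 = 2.3714.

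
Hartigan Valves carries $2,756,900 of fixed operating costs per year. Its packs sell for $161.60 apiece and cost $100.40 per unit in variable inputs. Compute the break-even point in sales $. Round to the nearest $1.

CM per unit = $161.60 − $100.40 = $61.20; CM ratio = $61.20 / $161.60 = 0.3787.
Break-even sales = FC ÷ CM ratio = $2,756,900 × $161.60 / $61.20 = $7,279,658.

$7,279,658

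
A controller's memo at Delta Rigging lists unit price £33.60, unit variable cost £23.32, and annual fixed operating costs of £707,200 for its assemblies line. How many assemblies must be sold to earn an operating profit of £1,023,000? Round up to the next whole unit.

168,308 assemblies

Contribution margin per unit = £33.60 − £23.32 = £10.28.
Need Q such that Q × £10.28 − £707,200 = £1,023,000, i.e. Q = £1,730,200 / £10.28 = 168,307.39 → 168,308.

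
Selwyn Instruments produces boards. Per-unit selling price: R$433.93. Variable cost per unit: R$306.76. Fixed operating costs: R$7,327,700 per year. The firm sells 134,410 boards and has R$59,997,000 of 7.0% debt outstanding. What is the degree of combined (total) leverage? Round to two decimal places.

Contribution at this volume is 134,410 × R$127.17 = R$17,092,919.70.
Subtracting fixed costs: EBIT = R$17,092,919.70 − R$7,327,700 = R$9,765,219.70. Interest = R$4,199,790.00, so EBIT − I = R$5,565,429.70.
Degree of total leverage = total CM / (EBIT − interest) = R$17,092,919.70 / R$5,565,429.70 = 3.0713.

3.07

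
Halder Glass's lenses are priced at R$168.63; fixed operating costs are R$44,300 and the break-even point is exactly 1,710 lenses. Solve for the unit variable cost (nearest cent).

At break-even, FC = Q × (P − VC), so P − VC = R$44,300 ÷ 1,710 = R$25.9064.
Hence VC = price − CM = R$168.63 − R$25.9064 = R$142.72.

R$142.72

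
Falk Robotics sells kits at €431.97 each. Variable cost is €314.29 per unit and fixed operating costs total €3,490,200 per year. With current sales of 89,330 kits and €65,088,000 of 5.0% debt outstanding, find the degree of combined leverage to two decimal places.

At 89,330 units, contribution = 89,330 × €117.68 = €10,512,354.40.
EBIT = €10,512,354.40 − €3,490,200 = €7,022,154.40. Interest = €3,254,400.00, so EBIT − I = €3,767,754.40.
Degree of total leverage = total CM / (EBIT − interest) = €10,512,354.40 / €3,767,754.40 = 2.7901.

2.79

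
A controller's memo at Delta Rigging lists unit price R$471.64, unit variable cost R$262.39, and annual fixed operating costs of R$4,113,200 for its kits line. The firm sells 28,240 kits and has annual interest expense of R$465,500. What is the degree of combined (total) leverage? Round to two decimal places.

4.44

At 28,240 units, contribution = 28,240 × R$209.25 = R$5,909,220.00.
Operating income = contribution − fixed costs = R$5,909,220.00 − R$4,113,200 = R$1,796,020.00. Interest = R$465,500.00.
DOL = R$5,909,220.00 ÷ R$1,796,020.00 = 3.2902; DFL = R$1,796,020.00 ÷ R$1,330,520.00 = 1.3499.
Combined leverage = 3.2902 × 1.3499 = 4.4414.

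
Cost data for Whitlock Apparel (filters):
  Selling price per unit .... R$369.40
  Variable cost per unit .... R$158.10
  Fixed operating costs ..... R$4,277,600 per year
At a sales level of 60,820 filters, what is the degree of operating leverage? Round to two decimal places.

1.50

Contribution at this volume is 60,820 × R$211.30 = R$12,851,266.00.
Operating income = contribution − fixed costs = R$12,851,266.00 − R$4,277,600 = R$8,573,666.00.
So DOL = total CM / EBIT = R$12,851,266.00 / R$8,573,666.00 = 1.4989.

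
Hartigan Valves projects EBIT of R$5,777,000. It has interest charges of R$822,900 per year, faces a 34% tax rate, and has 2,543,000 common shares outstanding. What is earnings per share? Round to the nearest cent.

R$1.29

Pre-tax income = R$5,777,000 − R$822,900.00 = R$4,954,100.00.
After tax at 34%: net income = R$4,954,100.00 × 0.66 = R$3,269,706.00.
Per share: R$3,269,706.00 / 2,543,000 shares = R$1.29.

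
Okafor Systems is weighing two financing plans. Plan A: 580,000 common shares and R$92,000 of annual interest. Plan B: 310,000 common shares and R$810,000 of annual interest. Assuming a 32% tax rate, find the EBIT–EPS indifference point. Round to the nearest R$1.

R$1,634,370

Set EPS_A = EPS_B: (EBIT − R$92,000)(1 − 0.32) ÷ 580,000 = (EBIT − R$810,000)(1 − 0.32) ÷ 310,000.
The (1 − t) factor cancels: (EBIT − 92,000) × 310,000 = (EBIT − 810,000) × 580,000.
EBIT × (580,000 − 310,000) = 810,000 × 580,000 − 92,000 × 310,000 = 441,280,000,000, so EBIT = 441,280,000,000 ÷ 270,000 = 1,634,370.37.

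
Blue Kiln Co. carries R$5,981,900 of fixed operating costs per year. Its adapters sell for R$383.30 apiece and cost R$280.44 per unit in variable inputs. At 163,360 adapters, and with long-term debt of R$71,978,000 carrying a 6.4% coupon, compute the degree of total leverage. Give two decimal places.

2.70

At 163,360 units, contribution = 163,360 × R$102.86 = R$16,803,209.60.
EBIT = R$16,803,209.60 − R$5,981,900 = R$10,821,309.60. Interest = R$4,606,592.00, so EBIT − I = R$6,214,717.60.
DCL = contribution ÷ (EBIT − I) = R$16,803,209.60 ÷ R$6,214,717.60 = 2.7038.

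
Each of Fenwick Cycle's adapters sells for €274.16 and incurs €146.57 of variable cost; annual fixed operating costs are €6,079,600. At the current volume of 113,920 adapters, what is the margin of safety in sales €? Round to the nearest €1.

Unit CM = price − variable cost = €274.16 − €146.57 = €127.59. Break-even units = €6,079,600 ÷ €127.59 = 47,649.50; break-even revenue = 47,649.50 × €274.16 = €13,063,587.55.
Current sales = 113,920 × €274.16 = €31,232,307.20.
Margin of safety = €31,232,307.20 − €13,063,587.55 = €18,168,720.

€18,168,720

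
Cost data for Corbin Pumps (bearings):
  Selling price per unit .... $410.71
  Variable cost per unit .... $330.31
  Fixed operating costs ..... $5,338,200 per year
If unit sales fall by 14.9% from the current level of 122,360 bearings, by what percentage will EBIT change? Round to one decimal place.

Contribution at this volume is 122,360 × $80.40 = $9,837,744.00.
EBIT = $9,837,744.00 − $5,338,200 = $4,499,544.00.
So DOL = total CM / EBIT = $9,837,744.00 / $4,499,544.00 = 2.1864.
So EBIT moves 2.1864 × (-14.9%) = -32.6%.

-32.6%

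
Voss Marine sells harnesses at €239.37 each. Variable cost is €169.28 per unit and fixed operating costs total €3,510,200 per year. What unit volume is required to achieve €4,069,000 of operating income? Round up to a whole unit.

Contribution margin per unit = €239.37 − €169.28 = €70.09.
Need Q such that Q × €70.09 − €3,510,200 = €4,069,000, i.e. Q = €7,579,200 / €70.09 = 108,135.25 → 108,136.

108,136 harnesses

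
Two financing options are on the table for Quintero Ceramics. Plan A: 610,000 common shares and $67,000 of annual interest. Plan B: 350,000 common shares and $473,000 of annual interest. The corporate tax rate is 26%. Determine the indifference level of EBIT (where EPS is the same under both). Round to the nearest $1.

$1,019,538

Set EPS_A = EPS_B: (EBIT − $67,000)(1 − 0.26) ÷ 610,000 = (EBIT − $473,000)(1 − 0.26) ÷ 350,000.
Cancelling (1 − t) and cross-multiplying: 350,000·(EBIT − 67,000) = 610,000·(EBIT − 473,000).
EBIT × (610,000 − 350,000) = 473,000 × 610,000 − 67,000 × 350,000 = 265,080,000,000, so EBIT = 265,080,000,000 ÷ 260,000 = 1,019,538.46.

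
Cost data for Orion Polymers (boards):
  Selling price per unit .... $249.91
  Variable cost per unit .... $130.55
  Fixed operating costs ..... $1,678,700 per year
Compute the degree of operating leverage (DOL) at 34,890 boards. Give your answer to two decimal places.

1.68

Contribution at this volume is 34,890 × $119.36 = $4,164,470.40.
Subtracting fixed costs: EBIT = $4,164,470.40 − $1,678,700 = $2,485,770.40.
Degree of operating leverage = $4,164,470.40 / $2,485,770.40 = 1.6753.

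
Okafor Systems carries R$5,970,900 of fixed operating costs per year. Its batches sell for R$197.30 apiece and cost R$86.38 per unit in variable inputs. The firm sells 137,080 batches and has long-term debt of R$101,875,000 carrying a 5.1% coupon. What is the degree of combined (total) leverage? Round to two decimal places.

At 137,080 units, contribution = 137,080 × R$110.92 = R$15,204,913.60.
Subtracting fixed costs: EBIT = R$15,204,913.60 − R$5,970,900 = R$9,234,013.60. Interest = R$5,195,625.00, so EBIT − I = R$4,038,388.60.
DCL = contribution ÷ (EBIT − I) = R$15,204,913.60 ÷ R$4,038,388.60 = 3.7651.

3.77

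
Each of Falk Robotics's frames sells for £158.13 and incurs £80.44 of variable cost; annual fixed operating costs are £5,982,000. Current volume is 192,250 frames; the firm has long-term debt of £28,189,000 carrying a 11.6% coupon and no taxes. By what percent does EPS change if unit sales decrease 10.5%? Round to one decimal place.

-27.6%

At 192,250 units, contribution = 192,250 × £77.69 = £14,935,902.50.
Subtracting fixed costs: EBIT = £14,935,902.50 − £5,982,000 = £8,953,902.50.
Interest = £3,269,924.00, so EBIT − I = £5,683,978.50.
Degree of combined leverage = contribution ÷ (EBIT − I) = £14,935,902.50 ÷ £5,683,978.50 = 2.6277.
EPS therefore changes by 2.6277 × (-10.5%) = -27.6%.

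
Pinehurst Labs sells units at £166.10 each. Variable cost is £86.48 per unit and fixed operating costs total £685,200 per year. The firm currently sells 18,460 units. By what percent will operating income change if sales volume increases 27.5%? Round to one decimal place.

Total contribution margin = 18,460 × £79.62 = £1,469,785.20.
EBIT = £1,469,785.20 − £685,200 = £784,585.20.
Degree of operating leverage = £1,469,785.20 / £784,585.20 = 1.8733.
Operating income changes by 1.8733 × +27.5% = +51.5%.

+51.5%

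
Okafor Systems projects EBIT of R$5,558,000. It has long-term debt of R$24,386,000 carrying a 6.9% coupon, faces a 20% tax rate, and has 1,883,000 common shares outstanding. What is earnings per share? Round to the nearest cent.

Pre-tax income = R$5,558,000 − R$1,682,634.00 = R$3,875,366.00.
After tax at 20%: net income = R$3,875,366.00 × 0.80 = R$3,100,292.80.
Per share: R$3,100,292.80 / 1,883,000 shares = R$1.65.

R$1.65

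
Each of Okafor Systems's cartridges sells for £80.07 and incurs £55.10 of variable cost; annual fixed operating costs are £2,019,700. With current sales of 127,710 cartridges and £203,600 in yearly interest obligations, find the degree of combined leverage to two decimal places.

At 127,710 units, contribution = 127,710 × £24.97 = £3,188,918.70.
Subtracting fixed costs: EBIT = £3,188,918.70 − £2,019,700 = £1,169,218.70. Interest = £203,600.00, so EBIT − I = £965,618.70.
Degree of total leverage = total CM / (EBIT − interest) = £3,188,918.70 / £965,618.70 = 3.3025.

3.30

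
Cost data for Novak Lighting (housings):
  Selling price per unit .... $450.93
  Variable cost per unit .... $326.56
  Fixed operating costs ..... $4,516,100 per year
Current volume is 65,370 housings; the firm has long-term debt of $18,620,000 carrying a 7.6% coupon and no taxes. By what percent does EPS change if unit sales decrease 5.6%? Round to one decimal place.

At 65,370 units, contribution = 65,370 × $124.37 = $8,130,066.90.
EBIT = $8,130,066.90 − $4,516,100 = $3,613,966.90.
After interest of $1,415,120.00, pre-tax earnings = $2,198,846.90.
DCL = total CM / (EBIT − I) = $8,130,066.90 / $2,198,846.90 = 3.6974.
EPS therefore changes by 3.6974 × (-5.6%) = -20.7%.

-20.7%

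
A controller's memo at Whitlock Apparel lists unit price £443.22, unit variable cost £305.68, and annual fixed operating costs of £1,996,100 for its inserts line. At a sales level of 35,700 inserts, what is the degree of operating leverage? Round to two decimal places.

Contribution at this volume is 35,700 × £137.54 = £4,910,178.00.
Operating income = contribution − fixed costs = £4,910,178.00 − £1,996,100 = £2,914,078.00.
So DOL = total CM / EBIT = £4,910,178.00 / £2,914,078.00 = 1.6850.

1.68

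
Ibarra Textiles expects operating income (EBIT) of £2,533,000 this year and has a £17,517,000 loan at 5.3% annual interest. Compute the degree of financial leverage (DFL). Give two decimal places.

Annual interest charges come to £928,401.00.
DFL = EBIT ÷ (EBIT − I) = £2,533,000 ÷ (£2,533,000 − £928,401.00) = £2,533,000 ÷ £1,604,599.00 = 1.5786.

1.58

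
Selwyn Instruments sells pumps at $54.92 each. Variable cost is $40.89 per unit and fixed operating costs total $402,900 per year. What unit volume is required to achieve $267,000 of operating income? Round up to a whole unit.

Each unit contributes $54.92 − $40.89 = $14.03.
Units = (FC + target) / CM = ($402,900 + $267,000) / $14.03 = 47,747.68, so 47,748 pumps.

47,748 pumps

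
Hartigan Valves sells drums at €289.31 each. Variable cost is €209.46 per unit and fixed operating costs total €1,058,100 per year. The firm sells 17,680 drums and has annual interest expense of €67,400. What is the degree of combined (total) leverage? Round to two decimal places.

Total contribution margin = 17,680 × €79.85 = €1,411,748.00.
Subtracting fixed costs: EBIT = €1,411,748.00 − €1,058,100 = €353,648.00. Interest = €67,400.00.
DOL = €1,411,748.00 ÷ €353,648.00 = 3.9920; DFL = €353,648.00 ÷ €286,248.00 = 1.2355.
DCL = DOL × DFL = 3.9920 × 1.2355 = 4.9321.

4.93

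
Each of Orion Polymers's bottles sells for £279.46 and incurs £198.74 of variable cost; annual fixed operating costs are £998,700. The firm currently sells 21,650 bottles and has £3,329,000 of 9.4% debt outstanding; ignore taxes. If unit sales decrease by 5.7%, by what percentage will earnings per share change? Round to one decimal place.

At 21,650 units, contribution = 21,650 × £80.72 = £1,747,588.00.
Subtracting fixed costs: EBIT = £1,747,588.00 − £998,700 = £748,888.00.
After interest of £312,926.00, pre-tax earnings = £435,962.00.
Degree of combined leverage = contribution ÷ (EBIT − I) = £1,747,588.00 ÷ £435,962.00 = 4.0086.
%ΔEPS = DCL × %ΔSales = 4.0086 × -5.7% = -22.8%.

-22.8%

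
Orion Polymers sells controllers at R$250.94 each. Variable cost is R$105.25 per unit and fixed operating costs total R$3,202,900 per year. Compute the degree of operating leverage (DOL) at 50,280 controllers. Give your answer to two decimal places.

Contribution at this volume is 50,280 × R$145.69 = R$7,325,293.20.
Operating income = contribution − fixed costs = R$7,325,293.20 − R$3,202,900 = R$4,122,393.20.
So DOL = total CM / EBIT = R$7,325,293.20 / R$4,122,393.20 = 1.7770.

1.78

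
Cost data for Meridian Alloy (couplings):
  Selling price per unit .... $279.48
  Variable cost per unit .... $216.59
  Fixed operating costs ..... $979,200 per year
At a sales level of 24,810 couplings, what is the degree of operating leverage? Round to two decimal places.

Contribution at this volume is 24,810 × $62.89 = $1,560,300.90.
Subtracting fixed costs: EBIT = $1,560,300.90 − $979,200 = $581,100.90.
DOL = contribution ÷ EBIT = $1,560,300.90 ÷ $581,100.90 = 2.6851.

2.69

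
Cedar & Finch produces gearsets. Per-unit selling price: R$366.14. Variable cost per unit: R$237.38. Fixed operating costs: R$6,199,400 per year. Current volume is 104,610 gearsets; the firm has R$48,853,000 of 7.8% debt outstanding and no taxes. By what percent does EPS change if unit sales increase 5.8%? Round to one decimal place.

Contribution at this volume is 104,610 × R$128.76 = R$13,469,583.60.
EBIT = R$13,469,583.60 − R$6,199,400 = R$7,270,183.60.
After interest of R$3,810,534.00, pre-tax earnings = R$3,459,649.60.
DCL = total CM / (EBIT − I) = R$13,469,583.60 / R$3,459,649.60 = 3.8933.
EPS therefore changes by 3.8933 × (+5.8%) = +22.6%.

+22.6%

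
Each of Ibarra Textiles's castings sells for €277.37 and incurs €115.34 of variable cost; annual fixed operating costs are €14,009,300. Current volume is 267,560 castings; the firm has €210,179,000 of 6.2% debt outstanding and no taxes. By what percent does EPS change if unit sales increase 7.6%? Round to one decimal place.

+20.2%

Contribution at this volume is 267,560 × €162.03 = €43,352,746.80.
Subtracting fixed costs: EBIT = €43,352,746.80 − €14,009,300 = €29,343,446.80.
After interest of €13,031,098.00, pre-tax earnings = €16,312,348.80.
Degree of combined leverage = contribution ÷ (EBIT − I) = €43,352,746.80 ÷ €16,312,348.80 = 2.6577.
EPS therefore changes by 2.6577 × (+7.6%) = +20.2%.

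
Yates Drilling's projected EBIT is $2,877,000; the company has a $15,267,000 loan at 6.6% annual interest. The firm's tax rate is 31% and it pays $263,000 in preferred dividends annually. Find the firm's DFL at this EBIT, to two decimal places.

1.93

Interest = $1,007,622.00.
Pre-tax preferred-dividend burden = $263,000 ÷ (1 − 0.31) = $381,159.42.
DFL = EBIT ÷ [EBIT − I − D_p/(1−t)] = $2,877,000 ÷ [$2,877,000 − $1,007,622.00 − $381,159.42] = $2,877,000 ÷ $1,488,218.58 = 1.9332.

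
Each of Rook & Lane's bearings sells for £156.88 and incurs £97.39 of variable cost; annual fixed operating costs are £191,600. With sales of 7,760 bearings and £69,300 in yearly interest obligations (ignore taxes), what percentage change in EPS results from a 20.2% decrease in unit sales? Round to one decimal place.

Total contribution margin = 7,760 × £59.49 = £461,642.40.
Operating income = contribution − fixed costs = £461,642.40 − £191,600 = £270,042.40.
After interest of £69,300.00, pre-tax earnings = £200,742.40.
DCL = total CM / (EBIT − I) = £461,642.40 / £200,742.40 = 2.2997.
%ΔEPS = DCL × %ΔSales = 2.2997 × -20.2% = -46.5%.

-46.5%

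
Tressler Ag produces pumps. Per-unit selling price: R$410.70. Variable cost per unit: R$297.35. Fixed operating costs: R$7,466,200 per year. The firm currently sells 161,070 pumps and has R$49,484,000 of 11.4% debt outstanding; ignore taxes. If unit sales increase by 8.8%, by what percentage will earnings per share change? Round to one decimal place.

Contribution at this volume is 161,070 × R$113.35 = R$18,257,284.50.
EBIT = R$18,257,284.50 − R$7,466,200 = R$10,791,084.50.
After interest of R$5,641,176.00, pre-tax earnings = R$5,149,908.50.
DCL = total CM / (EBIT − I) = R$18,257,284.50 / R$5,149,908.50 = 3.5452.
EPS therefore changes by 3.5452 × (+8.8%) = +31.2%.

+31.2%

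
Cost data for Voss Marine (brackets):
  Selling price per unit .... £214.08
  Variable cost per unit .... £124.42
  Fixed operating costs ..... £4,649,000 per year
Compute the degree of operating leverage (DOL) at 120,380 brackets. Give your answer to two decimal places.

1.76

Total contribution margin = 120,380 × £89.66 = £10,793,270.80.
Subtracting fixed costs: EBIT = £10,793,270.80 − £4,649,000 = £6,144,270.80.
So DOL = total CM / EBIT = £10,793,270.80 / £6,144,270.80 = 1.7566.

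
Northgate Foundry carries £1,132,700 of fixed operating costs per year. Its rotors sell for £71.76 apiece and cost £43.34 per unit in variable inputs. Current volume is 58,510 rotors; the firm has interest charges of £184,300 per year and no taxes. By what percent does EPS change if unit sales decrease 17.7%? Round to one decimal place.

Contribution at this volume is 58,510 × £28.42 = £1,662,854.20.
Operating income = contribution − fixed costs = £1,662,854.20 − £1,132,700 = £530,154.20.
Interest = £184,300.00, so EBIT − I = £345,854.20.
Degree of combined leverage = contribution ÷ (EBIT − I) = £1,662,854.20 ÷ £345,854.20 = 4.8080.
%ΔEPS = DCL × %ΔSales = 4.8080 × -17.7% = -85.1%.

-85.1%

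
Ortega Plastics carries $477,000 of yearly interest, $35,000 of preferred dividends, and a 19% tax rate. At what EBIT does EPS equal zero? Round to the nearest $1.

$520,210

Grossing the preferred dividend up to pre-tax terms: $35,000 / (1 − 0.19) = $43,209.88.
Financial break-even EBIT = interest + D_p ÷ (1 − t) = $477,000 + $43,209.88 = $520,209.88.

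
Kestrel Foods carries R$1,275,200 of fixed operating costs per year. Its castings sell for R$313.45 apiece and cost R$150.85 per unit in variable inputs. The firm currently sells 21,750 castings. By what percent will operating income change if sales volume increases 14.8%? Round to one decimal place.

At 21,750 units, contribution = 21,750 × R$162.60 = R$3,536,550.00.
Operating income = contribution − fixed costs = R$3,536,550.00 − R$1,275,200 = R$2,261,350.00.
DOL = contribution ÷ EBIT = R$3,536,550.00 ÷ R$2,261,350.00 = 1.5639.
Operating income changes by 1.5639 × +14.8% = +23.1%.

+23.1%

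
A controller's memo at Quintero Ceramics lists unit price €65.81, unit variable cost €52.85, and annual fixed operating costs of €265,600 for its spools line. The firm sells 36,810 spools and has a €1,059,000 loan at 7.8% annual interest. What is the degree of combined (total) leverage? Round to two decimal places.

3.70

Contribution at this volume is 36,810 × €12.96 = €477,057.60.
EBIT = €477,057.60 − €265,600 = €211,457.60. Interest = €82,602.00.
DOL = €477,057.60 ÷ €211,457.60 = 2.2560; DFL = €211,457.60 ÷ €128,855.60 = 1.6410.
Combined leverage = 2.2560 × 1.6410 = 3.7021.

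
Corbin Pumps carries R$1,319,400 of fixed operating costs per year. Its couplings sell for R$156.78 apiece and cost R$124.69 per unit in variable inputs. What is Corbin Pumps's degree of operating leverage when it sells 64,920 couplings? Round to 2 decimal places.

2.73

At 64,920 units, contribution = 64,920 × R$32.09 = R$2,083,282.80.
Operating income = contribution − fixed costs = R$2,083,282.80 − R$1,319,400 = R$763,882.80.
Degree of operating leverage = R$2,083,282.80 / R$763,882.80 = 2.7272.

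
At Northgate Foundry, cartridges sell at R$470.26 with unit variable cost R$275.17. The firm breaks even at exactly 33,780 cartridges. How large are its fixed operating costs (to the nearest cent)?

R$6,590,140.20

Contribution margin per unit = R$470.26 − R$275.17 = R$195.09.
Fixed costs = break-even units × CM = 33,780 × R$195.09 = R$6,590,140.20.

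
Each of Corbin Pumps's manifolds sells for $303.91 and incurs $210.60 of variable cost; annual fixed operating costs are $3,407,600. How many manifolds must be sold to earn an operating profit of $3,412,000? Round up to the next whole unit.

73,086 manifolds

Contribution margin per unit = $303.91 − $210.60 = $93.31.
Required volume = (fixed costs + target profit) ÷ CM = ($3,407,600 + $3,412,000) ÷ $93.31 = 73,085.41, so 73,086 manifolds.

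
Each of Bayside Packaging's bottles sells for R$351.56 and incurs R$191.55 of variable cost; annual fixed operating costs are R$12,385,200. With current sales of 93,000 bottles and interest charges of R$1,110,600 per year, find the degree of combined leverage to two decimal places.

10.74

Contribution at this volume is 93,000 × R$160.01 = R$14,880,930.00.
Operating income = contribution − fixed costs = R$14,880,930.00 − R$12,385,200 = R$2,495,730.00. Interest = R$1,110,600.00, so EBIT − I = R$1,385,130.00.
DCL = contribution ÷ (EBIT − I) = R$14,880,930.00 ÷ R$1,385,130.00 = 10.7433.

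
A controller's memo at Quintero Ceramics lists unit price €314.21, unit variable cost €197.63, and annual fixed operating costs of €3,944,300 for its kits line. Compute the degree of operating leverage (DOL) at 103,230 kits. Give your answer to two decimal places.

Contribution at this volume is 103,230 × €116.58 = €12,034,553.40.
Operating income = contribution − fixed costs = €12,034,553.40 − €3,944,300 = €8,090,253.40.
DOL = contribution ÷ EBIT = €12,034,553.40 ÷ €8,090,253.40 = 1.4875.

1.49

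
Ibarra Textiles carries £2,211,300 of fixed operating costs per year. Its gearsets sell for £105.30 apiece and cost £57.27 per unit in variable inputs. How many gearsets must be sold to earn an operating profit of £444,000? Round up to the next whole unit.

Each unit contributes £105.30 − £57.27 = £48.03.
Required volume = (fixed costs + target profit) ÷ CM = (£2,211,300 + £444,000) ÷ £48.03 = 55,284.20, so 55,285 gearsets.

55,285 gearsets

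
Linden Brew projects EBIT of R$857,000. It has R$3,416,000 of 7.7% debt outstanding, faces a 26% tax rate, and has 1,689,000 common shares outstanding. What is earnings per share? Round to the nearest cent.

R$0.26

Interest = R$263,032.00, so EBT = R$857,000 − R$263,032.00 = R$593,968.00.
After tax at 26%: net income = R$593,968.00 × 0.74 = R$439,536.32.
EPS = R$439,536.32 ÷ 1,689,000 = R$0.26.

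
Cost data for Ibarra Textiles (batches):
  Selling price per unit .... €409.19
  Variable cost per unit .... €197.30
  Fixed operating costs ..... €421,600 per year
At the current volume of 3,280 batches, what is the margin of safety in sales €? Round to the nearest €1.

€527,973

Each unit contributes €409.19 − €197.30 = €211.89. Break-even units = €421,600 ÷ €211.89 = 1,989.71; break-even revenue = 1,989.71 × €409.19 = €814,170.11.
Actual sales revenue = 3,280 × €409.19 = €1,342,143.20.
Margin of safety = €1,342,143.20 − €814,170.11 = €527,973.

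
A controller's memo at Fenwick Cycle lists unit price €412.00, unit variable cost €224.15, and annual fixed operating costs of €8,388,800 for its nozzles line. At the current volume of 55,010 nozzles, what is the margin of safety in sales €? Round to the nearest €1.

€4,265,474

Contribution margin per unit = €412.00 − €224.15 = €187.85. Break-even units = €8,388,800 ÷ €187.85 = 44,656.91; break-even revenue = 44,656.91 × €412.00 = €18,398,645.73.
Current sales = 55,010 × €412.00 = €22,664,120.00.
Margin of safety = €22,664,120.00 − €18,398,645.73 = €4,265,474.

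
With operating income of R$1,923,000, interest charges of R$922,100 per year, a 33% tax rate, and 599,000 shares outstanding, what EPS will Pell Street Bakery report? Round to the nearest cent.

R$1.12

Pre-tax income = R$1,923,000 − R$922,100.00 = R$1,000,900.00.
Net income = R$1,000,900.00 × (1 − 0.33) = R$670,603.00.
EPS = R$670,603.00 ÷ 599,000 = R$1.12.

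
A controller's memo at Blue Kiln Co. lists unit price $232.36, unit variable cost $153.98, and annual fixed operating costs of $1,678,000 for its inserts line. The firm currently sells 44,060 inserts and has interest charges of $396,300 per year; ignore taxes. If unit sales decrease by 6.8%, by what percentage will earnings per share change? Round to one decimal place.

-17.0%

Total contribution margin = 44,060 × $78.38 = $3,453,422.80.
Operating income = contribution − fixed costs = $3,453,422.80 − $1,678,000 = $1,775,422.80.
After interest of $396,300.00, pre-tax earnings = $1,379,122.80.
DCL = total CM / (EBIT − I) = $3,453,422.80 / $1,379,122.80 = 2.5041.
EPS therefore changes by 2.5041 × (-6.8%) = -17.0%.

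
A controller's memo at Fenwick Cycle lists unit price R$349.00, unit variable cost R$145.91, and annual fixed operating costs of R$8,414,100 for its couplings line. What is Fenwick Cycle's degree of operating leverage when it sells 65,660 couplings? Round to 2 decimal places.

2.71

Contribution at this volume is 65,660 × R$203.09 = R$13,334,889.40.
Subtracting fixed costs: EBIT = R$13,334,889.40 − R$8,414,100 = R$4,920,789.40.
DOL = contribution ÷ EBIT = R$13,334,889.40 ÷ R$4,920,789.40 = 2.7099.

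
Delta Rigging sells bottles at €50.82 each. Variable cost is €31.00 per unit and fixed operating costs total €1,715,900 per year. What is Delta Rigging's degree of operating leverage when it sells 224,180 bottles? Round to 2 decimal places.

Contribution at this volume is 224,180 × €19.82 = €4,443,247.60.
EBIT = €4,443,247.60 − €1,715,900 = €2,727,347.60.
Degree of operating leverage = €4,443,247.60 / €2,727,347.60 = 1.6291.

1.63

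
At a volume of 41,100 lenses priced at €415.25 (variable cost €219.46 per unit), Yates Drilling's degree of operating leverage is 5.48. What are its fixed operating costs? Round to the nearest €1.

Total contribution margin = 41,100 × €195.79 = €8,046,969.00.
Since DOL = CM ÷ EBIT, EBIT = €8,046,969.00 ÷ 5.48 = €1,468,425.00.
And FC = contribution − EBIT = €8,046,969.00 − €1,468,425.00 = €6,578,544.

€6,578,544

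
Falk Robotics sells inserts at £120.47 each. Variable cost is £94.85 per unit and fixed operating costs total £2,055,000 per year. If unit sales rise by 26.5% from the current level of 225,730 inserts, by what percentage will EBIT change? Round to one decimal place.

At 225,730 units, contribution = 225,730 × £25.62 = £5,783,202.60.
Subtracting fixed costs: EBIT = £5,783,202.60 − £2,055,000 = £3,728,202.60.
Degree of operating leverage = £5,783,202.60 / £3,728,202.60 = 1.5512.
%ΔEBIT = DOL × %ΔSales = 1.5512 × +26.5% = +41.1%.

+41.1%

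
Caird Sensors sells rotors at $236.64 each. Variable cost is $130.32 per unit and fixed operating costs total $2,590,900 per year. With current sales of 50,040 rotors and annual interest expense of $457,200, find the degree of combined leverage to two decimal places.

2.34

At 50,040 units, contribution = 50,040 × $106.32 = $5,320,252.80.
Subtracting fixed costs: EBIT = $5,320,252.80 − $2,590,900 = $2,729,352.80. Interest = $457,200.00.
DOL = $5,320,252.80 ÷ $2,729,352.80 = 1.9493; DFL = $2,729,352.80 ÷ $2,272,152.80 = 1.2012.
DCL = DOL × DFL = 1.9493 × 1.2012 = 2.3415.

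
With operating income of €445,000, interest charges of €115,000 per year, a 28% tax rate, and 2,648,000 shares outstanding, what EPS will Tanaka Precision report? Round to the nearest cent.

Pre-tax income = €445,000 − €115,000.00 = €330,000.00.
Net income = €330,000.00 × (1 − 0.28) = €237,600.00.
EPS = €237,600.00 ÷ 2,648,000 = €0.09.

€0.09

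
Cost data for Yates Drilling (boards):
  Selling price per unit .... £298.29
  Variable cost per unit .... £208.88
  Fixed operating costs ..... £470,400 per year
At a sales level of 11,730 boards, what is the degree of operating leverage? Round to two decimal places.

1.81

At 11,730 units, contribution = 11,730 × £89.41 = £1,048,779.30.
Subtracting fixed costs: EBIT = £1,048,779.30 − £470,400 = £578,379.30.
So DOL = total CM / EBIT = £1,048,779.30 / £578,379.30 = 1.8133.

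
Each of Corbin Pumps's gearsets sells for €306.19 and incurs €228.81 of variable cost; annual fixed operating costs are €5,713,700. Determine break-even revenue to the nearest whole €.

CM per unit = €306.19 − €228.81 = €77.38; CM ratio = €77.38 / €306.19 = 0.2527.
Break-even sales = FC ÷ CM ratio = €5,713,700 × €306.19 / €77.38 = €22,608,914.

€22,608,914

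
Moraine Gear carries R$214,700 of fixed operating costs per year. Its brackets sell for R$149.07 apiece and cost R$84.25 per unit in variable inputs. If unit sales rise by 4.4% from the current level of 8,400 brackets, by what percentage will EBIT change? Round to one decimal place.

+7.3%

At 8,400 units, contribution = 8,400 × R$64.82 = R$544,488.00.
EBIT = R$544,488.00 − R$214,700 = R$329,788.00.
So DOL = total CM / EBIT = R$544,488.00 / R$329,788.00 = 1.6510.
%ΔEBIT = DOL × %ΔSales = 1.6510 × +4.4% = +7.3%.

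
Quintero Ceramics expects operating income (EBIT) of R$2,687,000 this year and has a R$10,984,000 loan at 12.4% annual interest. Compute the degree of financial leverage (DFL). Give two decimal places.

Annual interest charges come to R$1,362,016.00.
Degree of financial leverage = EBIT / (EBIT − interest) = R$2,687,000 / R$1,324,984.00 = 2.0279.

2.03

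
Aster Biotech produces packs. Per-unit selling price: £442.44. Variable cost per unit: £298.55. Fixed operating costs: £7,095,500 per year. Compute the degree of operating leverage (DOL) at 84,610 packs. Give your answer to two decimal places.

Contribution at this volume is 84,610 × £143.89 = £12,174,532.90.
EBIT = £12,174,532.90 − £7,095,500 = £5,079,032.90.
So DOL = total CM / EBIT = £12,174,532.90 / £5,079,032.90 = 2.3970.

2.40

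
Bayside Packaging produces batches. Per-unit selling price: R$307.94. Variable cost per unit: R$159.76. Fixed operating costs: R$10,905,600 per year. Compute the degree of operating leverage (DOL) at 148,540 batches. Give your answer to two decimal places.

1.98

Total contribution margin = 148,540 × R$148.18 = R$22,010,657.20.
EBIT = R$22,010,657.20 − R$10,905,600 = R$11,105,057.20.
So DOL = total CM / EBIT = R$22,010,657.20 / R$11,105,057.20 = 1.9820.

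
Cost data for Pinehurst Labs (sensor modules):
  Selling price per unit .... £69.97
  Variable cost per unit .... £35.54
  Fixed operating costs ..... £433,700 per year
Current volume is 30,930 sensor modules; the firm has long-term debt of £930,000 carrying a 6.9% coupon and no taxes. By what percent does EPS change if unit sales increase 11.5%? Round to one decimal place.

Total contribution margin = 30,930 × £34.43 = £1,064,919.90.
Subtracting fixed costs: EBIT = £1,064,919.90 − £433,700 = £631,219.90.
After interest of £64,170.00, pre-tax earnings = £567,049.90.
DCL = total CM / (EBIT − I) = £1,064,919.90 / £567,049.90 = 1.8780.
%ΔEPS = DCL × %ΔSales = 1.8780 × +11.5% = +21.6%.

+21.6%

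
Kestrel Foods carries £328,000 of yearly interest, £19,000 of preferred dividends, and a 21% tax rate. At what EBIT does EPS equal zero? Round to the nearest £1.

£352,051

Preferred dividends are paid after tax, so their pre-tax equivalent is £19,000 ÷ (1 − 0.21) = £24,050.63.
Financial break-even EBIT = interest + D_p ÷ (1 − t) = £328,000 + £24,050.63 = £352,050.63.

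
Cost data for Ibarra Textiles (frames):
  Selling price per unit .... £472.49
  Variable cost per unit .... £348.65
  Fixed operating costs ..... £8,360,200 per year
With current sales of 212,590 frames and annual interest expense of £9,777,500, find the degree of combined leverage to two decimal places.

3.21

Total contribution margin = 212,590 × £123.84 = £26,327,145.60.
Subtracting fixed costs: EBIT = £26,327,145.60 − £8,360,200 = £17,966,945.60. Interest = £9,777,500.00.
DOL = £26,327,145.60 ÷ £17,966,945.60 = 1.4653; DFL = £17,966,945.60 ÷ £8,189,445.60 = 2.1939.
Combined leverage = 1.4653 × 2.1939 = 3.2147.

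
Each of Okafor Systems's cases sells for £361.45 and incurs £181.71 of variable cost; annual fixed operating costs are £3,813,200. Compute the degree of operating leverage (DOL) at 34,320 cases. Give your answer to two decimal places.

Total contribution margin = 34,320 × £179.74 = £6,168,676.80.
Operating income = contribution − fixed costs = £6,168,676.80 − £3,813,200 = £2,355,476.80.
So DOL = total CM / EBIT = £6,168,676.80 / £2,355,476.80 = 2.6189.

2.62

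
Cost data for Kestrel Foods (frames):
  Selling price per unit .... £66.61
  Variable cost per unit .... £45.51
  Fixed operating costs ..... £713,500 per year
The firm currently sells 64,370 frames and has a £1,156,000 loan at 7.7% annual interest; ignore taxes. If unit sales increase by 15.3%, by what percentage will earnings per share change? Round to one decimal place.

Contribution at this volume is 64,370 × £21.10 = £1,358,207.00.
Operating income = contribution − fixed costs = £1,358,207.00 − £713,500 = £644,707.00.
Interest = £89,012.00, so EBIT − I = £555,695.00.
DCL = total CM / (EBIT − I) = £1,358,207.00 / £555,695.00 = 2.4442.
%ΔEPS = DCL × %ΔSales = 2.4442 × +15.3% = +37.4%.

+37.4%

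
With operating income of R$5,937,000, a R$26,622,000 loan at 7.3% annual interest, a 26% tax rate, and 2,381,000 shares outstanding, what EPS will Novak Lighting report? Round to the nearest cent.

R$1.24

Interest = R$1,943,406.00, so EBT = R$5,937,000 − R$1,943,406.00 = R$3,993,594.00.
After tax at 26%: net income = R$3,993,594.00 × 0.74 = R$2,955,259.56.
Per share: R$2,955,259.56 / 2,381,000 shares = R$1.24.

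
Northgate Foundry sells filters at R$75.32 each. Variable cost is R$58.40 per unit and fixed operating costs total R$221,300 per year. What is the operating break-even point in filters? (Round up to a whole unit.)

13,080 filters

Unit CM = price − variable cost = R$75.32 − R$58.40 = R$16.92.
Units to break even: R$221,300 ÷ R$16.92 = 13,079.20, rounded up to 13,080.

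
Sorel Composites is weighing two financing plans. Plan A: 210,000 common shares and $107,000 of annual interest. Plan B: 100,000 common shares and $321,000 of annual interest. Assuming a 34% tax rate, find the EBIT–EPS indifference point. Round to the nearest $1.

Set EPS_A = EPS_B: (EBIT − $107,000)(1 − 0.34) ÷ 210,000 = (EBIT − $321,000)(1 − 0.34) ÷ 100,000.
The (1 − t) factor cancels: (EBIT − 107,000) × 100,000 = (EBIT − 321,000) × 210,000.
EBIT × (210,000 − 100,000) = 321,000 × 210,000 − 107,000 × 100,000 = 56,710,000,000, so EBIT = 56,710,000,000 ÷ 110,000 = 515,545.45.

$515,545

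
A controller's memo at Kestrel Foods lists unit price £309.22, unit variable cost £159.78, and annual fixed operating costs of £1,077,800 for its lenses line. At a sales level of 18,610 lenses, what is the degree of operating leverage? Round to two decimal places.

At 18,610 units, contribution = 18,610 × £149.44 = £2,781,078.40.
EBIT = £2,781,078.40 − £1,077,800 = £1,703,278.40.
So DOL = total CM / EBIT = £2,781,078.40 / £1,703,278.40 = 1.6328.

1.63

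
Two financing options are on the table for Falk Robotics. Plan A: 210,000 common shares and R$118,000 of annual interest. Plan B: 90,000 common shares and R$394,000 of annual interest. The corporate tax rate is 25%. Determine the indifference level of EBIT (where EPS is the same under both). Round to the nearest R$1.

R$601,000

At indifference, (EBIT − 118,000)(1 − t)/210,000 = (EBIT − 394,000)(1 − t)/90,000.
The (1 − t) factor cancels: (EBIT − 118,000) × 90,000 = (EBIT − 394,000) × 210,000.
EBIT × (210,000 − 90,000) = 394,000 × 210,000 − 118,000 × 90,000 = 72,120,000,000, so EBIT = 72,120,000,000 ÷ 120,000 = 601,000.00.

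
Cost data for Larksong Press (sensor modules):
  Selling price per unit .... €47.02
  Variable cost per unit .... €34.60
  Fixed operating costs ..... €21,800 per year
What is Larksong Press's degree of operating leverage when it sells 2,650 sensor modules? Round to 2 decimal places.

Contribution at this volume is 2,650 × €12.42 = €32,913.00.
EBIT = €32,913.00 − €21,800 = €11,113.00.
DOL = contribution ÷ EBIT = €32,913.00 ÷ €11,113.00 = 2.9617.

2.96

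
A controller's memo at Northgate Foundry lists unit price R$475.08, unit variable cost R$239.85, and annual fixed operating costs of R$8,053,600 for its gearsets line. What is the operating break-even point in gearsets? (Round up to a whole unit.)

Contribution margin per unit = R$475.08 − R$239.85 = R$235.23.
Break-even volume = fixed costs ÷ CM per unit = R$8,053,600 ÷ R$235.23 = 34,237.13, so 34,238 gearsets.

34,238 gearsets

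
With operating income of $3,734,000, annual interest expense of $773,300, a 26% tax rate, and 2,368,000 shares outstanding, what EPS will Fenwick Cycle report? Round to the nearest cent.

Pre-tax income = $3,734,000 − $773,300.00 = $2,960,700.00.
After tax at 26%: net income = $2,960,700.00 × 0.74 = $2,190,918.00.
EPS = $2,190,918.00 ÷ 2,368,000 = $0.93.

$0.93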